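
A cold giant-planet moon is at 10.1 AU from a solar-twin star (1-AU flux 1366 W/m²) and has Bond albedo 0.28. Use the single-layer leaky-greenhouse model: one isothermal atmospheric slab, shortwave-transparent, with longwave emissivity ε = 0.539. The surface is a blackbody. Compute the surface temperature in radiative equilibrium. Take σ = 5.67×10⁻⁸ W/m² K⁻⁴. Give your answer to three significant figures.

Irradiance scales as 1/d², so S = 1366 W/m² × (1/10.1)² = 13.39 W/m².
Effective emission temperature (TOA balance): σT_e⁴ = S(1−α)/4 = 2.410 W/m² → T_e = 80.75 K.
The surface balance (absorbed SW + ε·downward IR = σT_s⁴) with T_a⁴ = T_s⁴/2 reduces to T_s = T_e·[2/(2−ε)]^¼ = 87.34 K.

87.3 K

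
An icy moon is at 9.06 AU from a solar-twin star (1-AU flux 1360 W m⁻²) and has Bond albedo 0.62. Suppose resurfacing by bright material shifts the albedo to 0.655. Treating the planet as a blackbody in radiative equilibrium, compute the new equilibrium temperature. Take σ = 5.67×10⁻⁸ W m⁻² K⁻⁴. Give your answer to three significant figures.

By the inverse-square law, S = 1360/9.06² = 16.57 W m⁻².
T₂ = [S(1−α₂)/(4σ)]^(1/4) = [16.57·0.345/(4σ)]^(1/4) = 70.85 K.

70.9 K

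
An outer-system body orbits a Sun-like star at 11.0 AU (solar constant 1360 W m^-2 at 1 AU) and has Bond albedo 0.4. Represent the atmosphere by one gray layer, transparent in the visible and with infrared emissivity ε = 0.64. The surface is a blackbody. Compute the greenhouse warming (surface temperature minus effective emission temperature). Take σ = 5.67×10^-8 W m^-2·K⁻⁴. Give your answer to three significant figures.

By the inverse-square law, S = 1360/11.0² = 11.24 W m^-2.
Effective emission temperature (TOA balance): σT_e⁴ = S(1−α)/4 = 1.686 W m^-2 → T_e = 73.84 K.
For a single slab of emissivity ε, T_s⁴ = 2T_e⁴/(2−ε); thus T_s = 73.84·(1.471)^(1/4) = 81.32 K.
T_s − T_e = 81.32 − 73.84 = 7.474 K.

7.47 kelvin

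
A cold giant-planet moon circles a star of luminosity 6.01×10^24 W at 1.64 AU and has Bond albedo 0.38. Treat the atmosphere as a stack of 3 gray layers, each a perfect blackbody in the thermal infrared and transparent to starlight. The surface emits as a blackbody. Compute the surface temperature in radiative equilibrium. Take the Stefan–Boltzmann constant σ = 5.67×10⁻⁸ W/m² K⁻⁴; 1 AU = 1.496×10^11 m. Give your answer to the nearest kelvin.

97 K

d = 1.64 × 1.496×10^11 m = 2.453×10^11 m.
Flux at the orbit: S = L/(4πd²) = 6.01×10^24/(4π·(2.45×10^11)²) = 7.945 W/m².
OLR = S(1−α)/4 = 1.232 W/m²; the top layer radiates at T_e = 68.27 K.
For an N-layer opaque stack, T_s⁴ = (N+1)T_e⁴, hence T_s = (4)^(1/4)×68.27 K = 96.55 K.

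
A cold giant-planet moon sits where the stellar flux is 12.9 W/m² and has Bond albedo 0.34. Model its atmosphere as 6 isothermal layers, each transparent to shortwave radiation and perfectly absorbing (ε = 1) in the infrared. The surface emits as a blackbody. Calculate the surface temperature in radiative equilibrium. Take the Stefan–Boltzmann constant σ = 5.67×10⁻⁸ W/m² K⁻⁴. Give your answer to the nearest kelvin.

Top-of-atmosphere balance: σT_e⁴ = S(1−α)/4 = 2.128 W/m² → T_e = 78.27 K.
With N = 6 opaque layers, T_s = (N+1)^(1/4)·T_e = 7^(1/4)·78.27 = 127.3 K.

127 K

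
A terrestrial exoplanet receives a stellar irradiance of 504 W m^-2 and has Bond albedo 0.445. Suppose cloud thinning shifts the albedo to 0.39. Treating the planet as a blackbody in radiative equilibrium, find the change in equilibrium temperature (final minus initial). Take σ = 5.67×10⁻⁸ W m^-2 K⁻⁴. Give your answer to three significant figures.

Before: T₁ = [504.0·0.555/(4σ)]^(1/4) = 187.4 K.
After:  T₂ = [504.0·0.61/(4σ)]^(1/4) = 191.9 K.
ΔT = T₂ − T₁ = 4.480 K.

4.48 kelvin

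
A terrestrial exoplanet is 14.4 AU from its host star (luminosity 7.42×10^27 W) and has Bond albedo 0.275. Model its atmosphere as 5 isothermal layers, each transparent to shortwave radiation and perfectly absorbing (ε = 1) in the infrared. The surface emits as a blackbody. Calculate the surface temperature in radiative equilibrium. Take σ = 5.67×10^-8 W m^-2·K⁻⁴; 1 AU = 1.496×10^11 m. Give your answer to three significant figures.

222 kelvin

d = 14.4 × 1.496×10^11 m = 2.154×10^12 m.
Spreading L over a sphere of radius d: S = 7.42×10^27/(4π·2.15×10^12²) = 127.2 W m^-2.
OLR = S(1−α)/4 = 23.06 W m^-2; the top layer radiates at T_e = 142.0 K.
Layer-by-layer balance gives σT_s⁴ = (N+1)σT_e⁴, so T_s = 6^¼·142.0 = 222.3 K.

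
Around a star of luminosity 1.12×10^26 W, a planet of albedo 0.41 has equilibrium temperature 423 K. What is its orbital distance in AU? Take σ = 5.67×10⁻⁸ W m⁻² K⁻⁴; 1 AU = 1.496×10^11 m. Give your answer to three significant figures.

0.180 AU

The flux needed for this T is 4σT⁴/(1−0.41) = 12310 W m⁻².
Then d = [L/(4πS)]^(1/2) = 2.691×10^10 m, i.e. 0.1799 AU.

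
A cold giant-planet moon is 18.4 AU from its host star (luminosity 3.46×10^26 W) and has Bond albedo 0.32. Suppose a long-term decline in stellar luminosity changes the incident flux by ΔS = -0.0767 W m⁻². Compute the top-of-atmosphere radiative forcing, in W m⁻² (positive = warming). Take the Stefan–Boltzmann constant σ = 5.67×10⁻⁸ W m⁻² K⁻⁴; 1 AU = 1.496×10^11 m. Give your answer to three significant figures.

Orbital distance: d = 18.4 AU = 2.753×10^12 m.
Spreading L over a sphere of radius d: S = 3.46×10^26/(4π·2.75×10^12²) = 3.634 W m⁻².
ΔF = Δ[S(1−α)]/4 = (1−0.32)·-0.0767/4 = -0.01304 W m⁻².

-0.0130 W m⁻²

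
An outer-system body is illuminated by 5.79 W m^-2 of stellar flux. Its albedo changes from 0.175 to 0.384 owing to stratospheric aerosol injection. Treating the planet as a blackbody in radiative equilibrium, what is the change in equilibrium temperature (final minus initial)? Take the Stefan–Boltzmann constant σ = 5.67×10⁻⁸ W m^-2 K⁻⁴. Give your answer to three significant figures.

Initial: T₁ = [S(1−0.175)/(4σ)]^(1/4) = 67.74 K.
Final:   T₂ = [S(1−0.384)/(4σ)]^(1/4) = 62.97 K.
ΔT = T₂ − T₁ = -4.771 K.

-4.77 K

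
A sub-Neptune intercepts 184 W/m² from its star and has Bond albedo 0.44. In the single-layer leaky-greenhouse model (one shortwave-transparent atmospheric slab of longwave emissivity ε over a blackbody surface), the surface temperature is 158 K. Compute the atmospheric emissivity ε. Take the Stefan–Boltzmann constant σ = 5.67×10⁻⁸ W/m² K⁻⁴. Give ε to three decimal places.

TOA balance gives T_e = 146.0 K.
Inverting T_s⁴ = 2T_e⁴/(2−ε): (T_e/T_s)⁴ = 0.7290, so ε = 2(1 − 0.7290) = 0.5420.

0.542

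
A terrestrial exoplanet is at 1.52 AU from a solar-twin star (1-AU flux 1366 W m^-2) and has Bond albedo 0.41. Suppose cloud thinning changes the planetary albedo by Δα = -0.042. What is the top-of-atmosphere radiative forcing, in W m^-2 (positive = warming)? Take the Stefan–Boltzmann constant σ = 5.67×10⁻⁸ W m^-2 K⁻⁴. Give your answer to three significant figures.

Flux at the orbit: S = 1366/(1.52)² = 591.2 W m^-2.
TOA radiative forcing: ΔF = −S·Δα/4 = −591.2·(-0.042)/4 = 6.208 W m^-2.

6.21 W m^-2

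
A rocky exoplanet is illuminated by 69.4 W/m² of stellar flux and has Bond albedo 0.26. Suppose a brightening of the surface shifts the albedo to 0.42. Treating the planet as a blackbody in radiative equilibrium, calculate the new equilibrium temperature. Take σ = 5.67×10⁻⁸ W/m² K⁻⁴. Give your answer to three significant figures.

115 K

New equilibrium: T₂ = [(1−0.42)·69.40/(4σ)]^(1/4) = 115.4 K.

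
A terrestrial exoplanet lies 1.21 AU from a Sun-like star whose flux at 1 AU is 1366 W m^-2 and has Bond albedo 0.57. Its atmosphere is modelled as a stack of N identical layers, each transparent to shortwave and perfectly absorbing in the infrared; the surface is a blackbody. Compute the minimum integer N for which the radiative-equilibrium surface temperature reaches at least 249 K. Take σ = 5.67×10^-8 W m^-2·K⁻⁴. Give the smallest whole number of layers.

Flux at the orbit: S = 1366/(1.21)² = 933.0 W m^-2.
The effective emission temperature is T_e = [S(1−α)/(4σ)]^¼ = 205.1 K.
T_s = (N+1)^(1/4)·T_e ≥ 249 K requires N+1 ≥ (T_s/T_e)⁴ = (249/205.1)⁴ = 2.173.
Rounding up, N = 2.

2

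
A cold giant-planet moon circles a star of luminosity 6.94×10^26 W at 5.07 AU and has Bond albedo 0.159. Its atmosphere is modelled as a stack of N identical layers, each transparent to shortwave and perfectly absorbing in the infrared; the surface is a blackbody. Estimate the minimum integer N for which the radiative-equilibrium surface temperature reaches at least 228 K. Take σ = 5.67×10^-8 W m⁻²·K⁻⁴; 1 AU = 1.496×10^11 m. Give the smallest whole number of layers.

d = 5.07 × 1.496×10^11 m = 7.585×10^11 m.
Flux at the orbit: S = L/(4πd²) = 6.94×10^26/(4π·(7.58×10^11)²) = 96.00 W m⁻².
OLR = S(1−α)/4 = 20.18 W m⁻²; the top layer radiates at T_e = 137.4 K.
T_s = (N+1)^(1/4)·T_e ≥ 228 K requires N+1 ≥ (T_s/T_e)⁴ = (228/137.4)⁴ = 7.591.
So N ≥ 6.591; the smallest integer is N = 7.

7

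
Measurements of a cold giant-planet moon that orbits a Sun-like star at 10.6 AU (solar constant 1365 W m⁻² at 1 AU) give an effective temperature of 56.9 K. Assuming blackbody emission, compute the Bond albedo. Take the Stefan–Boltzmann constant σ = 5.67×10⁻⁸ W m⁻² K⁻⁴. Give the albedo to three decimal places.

0.804

Irradiance scales as 1/d², so S = 1365 W m⁻² × (1/10.6)² = 12.15 W m⁻².
Energy balance: S(1−α)/4 = σT⁴, so 1−α = 4σT⁴/S.
σT⁴ = 0.5943 W m⁻², so 4σT⁴ = 2.377 W m⁻².
Hence α = 1 − 2.377/12.15 = 0.8043.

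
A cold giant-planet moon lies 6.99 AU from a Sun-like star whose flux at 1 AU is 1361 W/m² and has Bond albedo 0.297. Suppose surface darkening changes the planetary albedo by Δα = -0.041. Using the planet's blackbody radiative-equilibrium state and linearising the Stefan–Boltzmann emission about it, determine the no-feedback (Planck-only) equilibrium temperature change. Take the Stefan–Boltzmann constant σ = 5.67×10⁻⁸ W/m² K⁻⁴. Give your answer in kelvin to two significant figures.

Flux at the orbit: S = 1361/(6.99)² = 27.86 W/m².
The baseline emission temperature is T_e = 96.39 K.
The change in absorbed flux is Δ[S(1−α)/4] = −SΔα/4 = 0.2855 W/m².
Linearising σT⁴ gives d(σT⁴)/dT = 4σT_e³ = 0.2031 W/m² per K.
ΔT₀ = ΔF/λ_P = 0.2855/0.2031 = 1.41 K.

1.4 K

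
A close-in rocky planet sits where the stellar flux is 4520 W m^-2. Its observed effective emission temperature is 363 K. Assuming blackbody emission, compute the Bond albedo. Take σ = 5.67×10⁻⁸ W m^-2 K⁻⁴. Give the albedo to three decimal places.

0.129

Energy balance: S(1−α)/4 = σT⁴, so 1−α = 4σT⁴/S.
σT⁴ = 984.5 W m^-2, so 4σT⁴ = 3938 W m^-2.
1−α = 3938/4520 = 0.8712, so α = 0.1288.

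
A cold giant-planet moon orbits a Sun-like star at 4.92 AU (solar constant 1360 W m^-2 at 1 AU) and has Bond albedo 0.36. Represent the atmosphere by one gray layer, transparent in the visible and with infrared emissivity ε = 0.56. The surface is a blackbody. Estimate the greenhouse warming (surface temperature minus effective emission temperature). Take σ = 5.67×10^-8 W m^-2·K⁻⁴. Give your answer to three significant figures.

By the inverse-square law, S = 1360/4.92² = 56.18 W m^-2.
At the top of the atmosphere, σT_e⁴ = S(1−α)/4 = 8.989 W m^-2, giving T_e = 112.2 K.
For a single slab of emissivity ε, T_s⁴ = 2T_e⁴/(2−ε); thus T_s = 112.2·(1.389)^(1/4) = 121.8 K.
Greenhouse warming: T_s − T_e = 9.604 K.

9.60 kelvin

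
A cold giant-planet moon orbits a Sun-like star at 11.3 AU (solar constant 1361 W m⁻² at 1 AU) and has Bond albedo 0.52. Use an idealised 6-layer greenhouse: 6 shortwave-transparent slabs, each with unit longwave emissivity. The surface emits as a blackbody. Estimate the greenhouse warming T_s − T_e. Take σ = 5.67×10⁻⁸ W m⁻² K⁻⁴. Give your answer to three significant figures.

43.2 kelvin

By the inverse-square law, S = 1361/11.3² = 10.66 W m⁻².
The effective emission temperature is T_e = [S(1−α)/(4σ)]^¼ = 68.92 K.
Surface: T_s = (7)^¼·T_e = 112.1 K.
So the greenhouse effect raises the surface by 112.1 − 68.92 = 43.18 K.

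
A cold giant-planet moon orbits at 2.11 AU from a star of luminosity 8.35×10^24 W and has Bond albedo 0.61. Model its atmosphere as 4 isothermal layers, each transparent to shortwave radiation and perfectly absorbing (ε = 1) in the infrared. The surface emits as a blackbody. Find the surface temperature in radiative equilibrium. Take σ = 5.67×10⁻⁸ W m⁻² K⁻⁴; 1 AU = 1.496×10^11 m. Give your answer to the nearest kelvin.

87 kelvin

d = 2.11 × 1.496×10^11 m = 3.157×10^11 m.
Spreading L over a sphere of radius d: S = 8.35×10^24/(4π·3.16×10^11²) = 6.669 W m⁻².
Top-of-atmosphere balance: σT_e⁴ = S(1−α)/4 = 0.6502 W m⁻² → T_e = 58.19 K.
Layer-by-layer balance gives σT_s⁴ = (N+1)σT_e⁴, so T_s = 5^¼·58.19 = 87.02 K.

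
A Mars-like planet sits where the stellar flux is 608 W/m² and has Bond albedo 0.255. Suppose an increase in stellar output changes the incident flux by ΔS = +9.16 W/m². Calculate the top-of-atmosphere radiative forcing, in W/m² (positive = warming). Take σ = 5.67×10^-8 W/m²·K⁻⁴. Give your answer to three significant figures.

1.71 W/m²

Only a fraction (1−α) is absorbed and it's spread over 4πR², so ΔF = (1−α)ΔS/4 = 1.706 W/m².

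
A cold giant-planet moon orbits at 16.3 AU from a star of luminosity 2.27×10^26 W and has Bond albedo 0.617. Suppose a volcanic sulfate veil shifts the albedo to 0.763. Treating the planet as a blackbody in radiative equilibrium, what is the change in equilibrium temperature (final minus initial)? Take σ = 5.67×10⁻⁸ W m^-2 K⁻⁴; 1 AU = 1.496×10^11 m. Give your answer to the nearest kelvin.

-5 K

d = 16.3 × 1.496×10^11 m = 2.438×10^12 m.
S = L/(4πd²) = 3.038 W m^-2.
Before: T₁ = [3.038·0.383/(4σ)]^(1/4) = 47.59 K.
After:  T₂ = [3.038·0.237/(4σ)]^(1/4) = 42.21 K.
Change: 42.21 − 47.59 = -5.381 K.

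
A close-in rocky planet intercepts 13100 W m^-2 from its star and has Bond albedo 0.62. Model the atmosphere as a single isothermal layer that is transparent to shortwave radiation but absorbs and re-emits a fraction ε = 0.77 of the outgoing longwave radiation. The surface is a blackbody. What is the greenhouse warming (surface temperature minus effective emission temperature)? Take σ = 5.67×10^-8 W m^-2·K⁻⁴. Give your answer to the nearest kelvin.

50 K

The planet radiates to space at T_e = [S(1−α)/(4σ)]^(1/4) = 384.9 K.
For a single slab of emissivity ε, T_s⁴ = 2T_e⁴/(2−ε); thus T_s = 384.9·(1.626)^(1/4) = 434.6 K.
The atmosphere warms the surface by 49.74 K.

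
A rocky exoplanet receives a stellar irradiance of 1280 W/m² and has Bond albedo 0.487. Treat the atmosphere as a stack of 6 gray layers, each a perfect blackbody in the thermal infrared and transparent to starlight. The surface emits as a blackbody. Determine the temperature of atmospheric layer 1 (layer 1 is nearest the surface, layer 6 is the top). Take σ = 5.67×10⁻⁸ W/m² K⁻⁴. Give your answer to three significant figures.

The effective emission temperature is T_e = [S(1−α)/(4σ)]^¼ = 232.0 K.
Each opaque layer satisfies 2T_j⁴ = T_{j−1}⁴ + T_{j+1}⁴, giving T_k⁴ = (N+1−k)T_e⁴.
T_1 = (6)^(1/4)·232.0 = 363.0 K.

363 kelvin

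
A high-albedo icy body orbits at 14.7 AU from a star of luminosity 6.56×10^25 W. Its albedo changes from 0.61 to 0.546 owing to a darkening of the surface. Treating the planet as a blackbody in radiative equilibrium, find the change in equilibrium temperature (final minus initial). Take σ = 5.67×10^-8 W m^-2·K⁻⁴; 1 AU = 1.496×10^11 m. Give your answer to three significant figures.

d = 14.7 × 1.496×10^11 m = 2.199×10^12 m.
Spreading L over a sphere of radius d: S = 6.56×10^25/(4π·2.20×10^12²) = 1.079 W m^-2.
With α = 0.61, T₁ = 36.91 K.
After:  T₂ = [1.079·0.454/(4σ)]^(1/4) = 38.34 K.
Change: 38.34 − 36.91 = 1.429 K.

1.43 K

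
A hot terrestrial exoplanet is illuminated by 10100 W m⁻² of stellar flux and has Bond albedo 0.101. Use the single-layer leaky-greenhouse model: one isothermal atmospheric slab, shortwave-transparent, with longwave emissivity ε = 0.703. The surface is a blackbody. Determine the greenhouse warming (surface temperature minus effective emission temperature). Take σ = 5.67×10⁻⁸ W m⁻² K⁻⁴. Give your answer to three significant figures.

The planet radiates to space at T_e = [S(1−α)/(4σ)]^(1/4) = 447.3 K.
For a single slab of emissivity ε, T_s⁴ = 2T_e⁴/(2−ε); thus T_s = 447.3·(1.542)^(1/4) = 498.5 K.
Greenhouse warming: T_s − T_e = 51.15 K.

51.2 K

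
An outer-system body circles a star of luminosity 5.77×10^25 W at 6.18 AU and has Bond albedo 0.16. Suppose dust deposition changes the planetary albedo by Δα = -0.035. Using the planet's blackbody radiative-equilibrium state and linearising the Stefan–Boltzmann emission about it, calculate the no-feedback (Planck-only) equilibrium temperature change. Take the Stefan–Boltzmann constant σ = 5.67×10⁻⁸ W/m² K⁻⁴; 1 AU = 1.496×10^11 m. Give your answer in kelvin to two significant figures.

Orbital distance: d = 6.18 AU = 9.245×10^11 m.
Spreading L over a sphere of radius d: S = 5.77×10^25/(4π·9.25×10^11²) = 5.372 W/m².
Reference equilibrium: T_e = [S(1−α)/(4σ)]^(1/4) = 66.79 K.
The change in absorbed flux is Δ[S(1−α)/4] = −SΔα/4 = 0.04700 W/m².
Planck response: λ_P = 4σT_e³ = 4·5.67×10⁻⁸·(66.79)³ = 0.06756 W/m²/K.
So ΔT₀ = 0.04700/0.06756 = 0.696 K.

0.70 K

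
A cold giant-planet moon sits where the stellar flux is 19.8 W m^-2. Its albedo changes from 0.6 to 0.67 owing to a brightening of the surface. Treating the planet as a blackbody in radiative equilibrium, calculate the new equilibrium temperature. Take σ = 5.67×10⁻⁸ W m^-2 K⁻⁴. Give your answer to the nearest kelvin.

73 K

With the new albedo, S(1−α₂)/4 = 1.633 W m^-2, so T₂ = 73.26 K.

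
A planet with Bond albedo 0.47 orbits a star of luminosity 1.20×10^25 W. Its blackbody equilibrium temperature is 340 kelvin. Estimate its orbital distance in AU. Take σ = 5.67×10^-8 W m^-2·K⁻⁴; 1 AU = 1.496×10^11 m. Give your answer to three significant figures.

Required flux: S = 4σT⁴/(1−α) = 5719 W m^-2.
Then d = [L/(4πS)]^(1/2) = 1.292×10^10 m, i.e. 0.08638 AU.

0.0864 AU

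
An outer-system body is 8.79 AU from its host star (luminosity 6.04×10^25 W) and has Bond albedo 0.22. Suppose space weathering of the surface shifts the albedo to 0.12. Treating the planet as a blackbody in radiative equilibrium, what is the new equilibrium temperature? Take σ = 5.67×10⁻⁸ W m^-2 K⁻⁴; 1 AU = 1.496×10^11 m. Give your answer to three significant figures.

57.3 K

d = 8.79 × 1.496×10^11 m = 1.315×10^12 m.
Spreading L over a sphere of radius d: S = 6.04×10^25/(4π·1.31×10^12²) = 2.780 W m^-2.
With the new albedo, S(1−α₂)/4 = 0.6115 W m^-2, so T₂ = 57.31 K.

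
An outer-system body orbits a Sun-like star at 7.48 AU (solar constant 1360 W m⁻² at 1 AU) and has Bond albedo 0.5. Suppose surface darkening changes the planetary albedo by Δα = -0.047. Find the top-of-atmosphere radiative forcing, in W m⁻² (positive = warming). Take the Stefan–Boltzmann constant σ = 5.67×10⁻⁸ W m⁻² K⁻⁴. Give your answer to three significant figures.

0.286 W m⁻²

Irradiance scales as 1/d², so S = 1360 W m⁻² × (1/7.48)² = 24.31 W m⁻².
ΔF = −(S/4)Δα = −(24.31/4)×(-0.047) = 0.2856 W m⁻².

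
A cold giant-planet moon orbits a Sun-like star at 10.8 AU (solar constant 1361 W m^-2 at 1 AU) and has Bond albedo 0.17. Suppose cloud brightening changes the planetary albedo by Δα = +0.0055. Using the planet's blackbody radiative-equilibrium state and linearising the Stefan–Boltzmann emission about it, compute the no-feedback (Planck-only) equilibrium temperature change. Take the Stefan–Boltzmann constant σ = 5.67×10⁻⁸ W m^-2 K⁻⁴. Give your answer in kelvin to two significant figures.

-0.13 K

Flux at the orbit: S = 1361/(10.8)² = 11.67 W m^-2.
Reference equilibrium: T_e = [S(1−α)/(4σ)]^(1/4) = 80.84 K.
ΔF = −(S/4)Δα = −(11.67/4)×(+0.0055) = -0.01604 W m^-2.
The Planck feedback parameter is 4σT_e³ = 0.1198 W m^-2/K.
ΔT₀ = ΔF/λ_P = -0.01604/0.1198 = -0.134 K.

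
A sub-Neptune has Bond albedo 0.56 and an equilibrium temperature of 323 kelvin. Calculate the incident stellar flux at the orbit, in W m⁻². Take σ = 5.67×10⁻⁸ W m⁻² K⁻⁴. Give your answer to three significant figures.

Invert the energy balance for S: S = 4σT⁴/(1−α).
σT⁴ = 5.67×10⁻⁸·(323)⁴ = 617.2 W m⁻².
S = 4·617.2/0.44 = 5610 W m⁻².

5610 W m⁻²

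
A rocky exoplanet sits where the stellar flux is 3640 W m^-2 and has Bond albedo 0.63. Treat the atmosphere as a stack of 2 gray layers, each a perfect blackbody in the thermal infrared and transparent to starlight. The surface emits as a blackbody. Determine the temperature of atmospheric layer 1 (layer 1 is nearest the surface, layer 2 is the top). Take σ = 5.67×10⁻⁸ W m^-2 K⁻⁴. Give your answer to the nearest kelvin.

The effective emission temperature is T_e = [S(1−α)/(4σ)]^¼ = 277.6 K.
In the N-layer model, layer k (counted from the surface) has T_k = (N+1−k)^(1/4)·T_e.
T_1 = (2)^(1/4)·277.6 = 330.1 K.

330 K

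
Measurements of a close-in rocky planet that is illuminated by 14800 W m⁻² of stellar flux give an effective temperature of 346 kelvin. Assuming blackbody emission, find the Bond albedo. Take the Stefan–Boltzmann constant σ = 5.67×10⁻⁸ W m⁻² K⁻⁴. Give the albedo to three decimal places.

0.780

Rearranging the radiative balance, α = 1 − 4σT⁴/S.
4σT⁴ = 4·5.67×10⁻⁸·(346)⁴ = 3250 W m⁻².
Hence α = 1 − 3250/14800 = 0.7804.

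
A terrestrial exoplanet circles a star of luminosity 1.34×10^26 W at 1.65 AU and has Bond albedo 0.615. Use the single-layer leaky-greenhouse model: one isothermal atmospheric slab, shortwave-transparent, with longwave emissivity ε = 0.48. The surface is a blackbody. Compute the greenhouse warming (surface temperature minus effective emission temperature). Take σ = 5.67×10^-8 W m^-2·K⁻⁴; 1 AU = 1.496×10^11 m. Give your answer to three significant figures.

d = 1.65 × 1.496×10^11 m = 2.468×10^11 m.
Flux at the orbit: S = L/(4πd²) = 1.34×10^26/(4π·(2.47×10^11)²) = 175.0 W m^-2.
At the top of the atmosphere, σT_e⁴ = S(1−α)/4 = 16.84 W m^-2, giving T_e = 131.3 K.
The surface balance (absorbed SW + ε·downward IR = σT_s⁴) with T_a⁴ = T_s⁴/2 reduces to T_s = T_e·[2/(2−ε)]^¼ = 140.6 K.
Greenhouse warming: T_s − T_e = 9.324 K.

9.32 K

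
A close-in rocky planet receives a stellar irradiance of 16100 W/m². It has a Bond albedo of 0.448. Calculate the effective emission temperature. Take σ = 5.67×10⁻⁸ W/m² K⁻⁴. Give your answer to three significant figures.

The planet absorbs (1−α)S over its disc πR² and re-emits over 4πR², so the mean absorbed flux is (1−0.448)·16100/4 = 2222 W/m².
Set σT⁴ = 2222 → T = (2222/σ)^(1/4) = 444.9 K.

445 K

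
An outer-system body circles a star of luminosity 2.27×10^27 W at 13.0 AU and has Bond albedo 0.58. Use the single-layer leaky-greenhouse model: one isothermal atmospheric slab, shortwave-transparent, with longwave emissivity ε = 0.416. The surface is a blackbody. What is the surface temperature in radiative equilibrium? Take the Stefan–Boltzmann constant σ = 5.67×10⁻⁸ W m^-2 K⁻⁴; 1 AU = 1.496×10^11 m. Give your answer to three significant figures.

d = 13.0 × 1.496×10^11 m = 1.945×10^12 m.
S = L/(4πd²) = 47.76 W m^-2.
At the top of the atmosphere, σT_e⁴ = S(1−α)/4 = 5.015 W m^-2, giving T_e = 96.98 K.
The surface balance (absorbed SW + ε·downward IR = σT_s⁴) with T_a⁴ = T_s⁴/2 reduces to T_s = T_e·[2/(2−ε)]^¼ = 102.8 K.

103 K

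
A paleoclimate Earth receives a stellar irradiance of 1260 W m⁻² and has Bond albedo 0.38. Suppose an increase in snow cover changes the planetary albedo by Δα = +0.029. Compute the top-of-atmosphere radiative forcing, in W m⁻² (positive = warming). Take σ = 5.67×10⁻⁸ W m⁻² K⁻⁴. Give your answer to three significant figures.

ΔF = −(S/4)Δα = −(1260/4)×(+0.029) = -9.135 W m⁻².

-9.13 W m⁻²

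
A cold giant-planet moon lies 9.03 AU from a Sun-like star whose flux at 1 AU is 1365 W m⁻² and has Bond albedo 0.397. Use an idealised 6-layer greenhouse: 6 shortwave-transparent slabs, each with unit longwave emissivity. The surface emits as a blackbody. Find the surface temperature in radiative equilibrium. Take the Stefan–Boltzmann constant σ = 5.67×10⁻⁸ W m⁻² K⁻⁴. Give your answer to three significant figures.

133 K

Flux at the orbit: S = 1365/(9.03)² = 16.74 W m⁻².
OLR = S(1−α)/4 = 2.524 W m⁻²; the top layer radiates at T_e = 81.68 K.
With N = 6 opaque layers, T_s = (N+1)^(1/4)·T_e = 7^(1/4)·81.68 = 132.9 K.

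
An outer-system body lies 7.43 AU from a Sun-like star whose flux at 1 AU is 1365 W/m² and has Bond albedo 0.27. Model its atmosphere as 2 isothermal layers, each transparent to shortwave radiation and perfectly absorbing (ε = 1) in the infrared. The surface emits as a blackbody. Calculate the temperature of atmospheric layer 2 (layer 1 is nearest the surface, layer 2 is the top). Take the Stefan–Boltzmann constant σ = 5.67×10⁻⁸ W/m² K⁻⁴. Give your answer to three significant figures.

94.5 kelvin

Flux at the orbit: S = 1365/(7.43)² = 24.73 W/m².
Top-of-atmosphere balance: σT_e⁴ = S(1−α)/4 = 4.513 W/m² → T_e = 94.45 K.
In the N-layer model, layer k (counted from the surface) has T_k = (N+1−k)^(1/4)·T_e.
With k = 2: T_2 = (2+1−2)^¼·94.45 K = 94.45 K.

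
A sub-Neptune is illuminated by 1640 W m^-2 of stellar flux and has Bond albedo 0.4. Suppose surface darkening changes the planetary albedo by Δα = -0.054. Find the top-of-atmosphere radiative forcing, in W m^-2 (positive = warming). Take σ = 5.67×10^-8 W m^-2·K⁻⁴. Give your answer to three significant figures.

22.1 W m^-2

TOA radiative forcing: ΔF = −S·Δα/4 = −1640·(-0.054)/4 = 22.14 W m^-2.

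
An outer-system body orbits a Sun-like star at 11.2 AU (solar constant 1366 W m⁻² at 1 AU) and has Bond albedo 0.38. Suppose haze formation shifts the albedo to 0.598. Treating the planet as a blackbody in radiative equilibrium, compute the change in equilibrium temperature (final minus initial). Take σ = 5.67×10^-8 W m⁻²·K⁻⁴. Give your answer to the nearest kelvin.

By the inverse-square law, S = 1366/11.2² = 10.89 W m⁻².
Before: T₁ = [10.89·0.62/(4σ)]^(1/4) = 73.87 K.
Final:   T₂ = [S(1−0.598)/(4σ)]^(1/4) = 66.28 K.
ΔT = T₂ − T₁ = -7.583 K.

-8 kelvin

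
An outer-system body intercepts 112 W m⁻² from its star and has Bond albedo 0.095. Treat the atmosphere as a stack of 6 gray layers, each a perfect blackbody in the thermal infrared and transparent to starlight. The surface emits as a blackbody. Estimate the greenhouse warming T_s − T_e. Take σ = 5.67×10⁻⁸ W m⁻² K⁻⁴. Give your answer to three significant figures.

91.1 K

The effective emission temperature is T_e = [S(1−α)/(4σ)]^¼ = 145.4 K.
Surface: T_s = (7)^¼·T_e = 236.5 K.
Warming: T_s − T_e = 91.10 K.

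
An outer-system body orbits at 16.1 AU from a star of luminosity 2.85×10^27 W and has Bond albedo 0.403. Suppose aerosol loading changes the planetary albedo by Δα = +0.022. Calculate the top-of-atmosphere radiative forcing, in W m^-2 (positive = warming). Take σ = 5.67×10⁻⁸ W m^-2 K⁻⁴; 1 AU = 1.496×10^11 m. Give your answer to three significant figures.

-0.215 W m^-2

d = 16.1 × 1.496×10^11 m = 2.409×10^12 m.
Spreading L over a sphere of radius d: S = 2.85×10^27/(4π·2.41×10^12²) = 39.09 W m^-2.
TOA radiative forcing: ΔF = −S·Δα/4 = −39.09·(+0.022)/4 = -0.2150 W m^-2.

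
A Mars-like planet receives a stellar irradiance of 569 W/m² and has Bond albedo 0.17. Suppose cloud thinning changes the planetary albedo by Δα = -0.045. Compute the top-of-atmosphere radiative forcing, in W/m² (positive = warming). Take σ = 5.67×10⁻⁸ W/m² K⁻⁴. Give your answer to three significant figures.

ΔF = −(S/4)Δα = −(569.0/4)×(-0.045) = 6.401 W/m².

6.40 W/m²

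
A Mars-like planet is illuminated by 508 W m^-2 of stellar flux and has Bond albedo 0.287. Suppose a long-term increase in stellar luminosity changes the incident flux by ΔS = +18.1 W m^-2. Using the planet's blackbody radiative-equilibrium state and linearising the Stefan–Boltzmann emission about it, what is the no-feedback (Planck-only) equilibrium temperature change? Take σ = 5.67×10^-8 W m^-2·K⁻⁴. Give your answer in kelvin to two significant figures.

Reference equilibrium: T_e = [S(1−α)/(4σ)]^(1/4) = 199.9 K.
ΔF = Δ[S(1−α)]/4 = (1−0.287)·+18.1/4 = 3.226 W m^-2.
Linearising σT⁴ gives d(σT⁴)/dT = 4σT_e³ = 1.812 W m^-2 per K.
Hence the no-feedback warming is ΔF/(4σT_e³) = 1.78 K.

1.8 K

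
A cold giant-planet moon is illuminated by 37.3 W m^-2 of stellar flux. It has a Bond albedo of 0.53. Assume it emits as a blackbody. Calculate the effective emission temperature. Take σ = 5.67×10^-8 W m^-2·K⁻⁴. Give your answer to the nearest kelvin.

The planet absorbs (1−α)S over its disc πR² and re-emits over 4πR², so the mean absorbed flux is (1−0.53)·37.30/4 = 4.383 W m^-2.
Set σT⁴ = 4.383 → T = (4.383/σ)^(1/4) = 93.77 K.

94 K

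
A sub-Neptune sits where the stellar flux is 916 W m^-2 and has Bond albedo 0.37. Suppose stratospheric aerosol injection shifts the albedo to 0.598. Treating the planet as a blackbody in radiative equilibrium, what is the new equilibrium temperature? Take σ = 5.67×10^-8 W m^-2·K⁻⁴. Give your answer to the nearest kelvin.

T₂ = [S(1−α₂)/(4σ)]^(1/4) = [916.0·0.402/(4σ)]^(1/4) = 200.7 K.

201 K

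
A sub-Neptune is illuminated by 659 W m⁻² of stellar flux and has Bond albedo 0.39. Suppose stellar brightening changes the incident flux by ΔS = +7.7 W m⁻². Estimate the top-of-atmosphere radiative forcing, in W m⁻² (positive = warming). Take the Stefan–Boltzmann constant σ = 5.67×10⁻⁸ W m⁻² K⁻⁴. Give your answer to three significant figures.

1.17 W m⁻²

Only a fraction (1−α) is absorbed and it's spread over 4πR², so ΔF = (1−α)ΔS/4 = 1.174 W m⁻².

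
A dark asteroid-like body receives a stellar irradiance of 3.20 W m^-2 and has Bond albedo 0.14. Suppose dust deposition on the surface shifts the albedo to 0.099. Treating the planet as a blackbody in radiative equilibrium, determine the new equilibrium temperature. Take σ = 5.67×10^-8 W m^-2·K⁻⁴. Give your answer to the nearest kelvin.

60 K

With the new albedo, S(1−α₂)/4 = 0.7208 W m^-2, so T₂ = 59.71 K.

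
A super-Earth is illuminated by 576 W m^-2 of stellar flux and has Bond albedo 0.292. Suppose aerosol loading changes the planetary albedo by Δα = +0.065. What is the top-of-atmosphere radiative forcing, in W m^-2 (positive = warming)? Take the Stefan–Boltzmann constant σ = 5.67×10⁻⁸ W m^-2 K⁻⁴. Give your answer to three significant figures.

-9.36 W m^-2

TOA radiative forcing: ΔF = −S·Δα/4 = −576.0·(+0.065)/4 = -9.360 W m^-2.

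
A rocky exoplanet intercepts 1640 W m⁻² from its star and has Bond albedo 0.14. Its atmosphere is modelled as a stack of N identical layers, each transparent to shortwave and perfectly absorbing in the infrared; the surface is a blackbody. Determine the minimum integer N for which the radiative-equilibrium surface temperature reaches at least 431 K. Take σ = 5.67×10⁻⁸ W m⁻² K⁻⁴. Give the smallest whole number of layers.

5

The effective emission temperature is T_e = [S(1−α)/(4σ)]^¼ = 280.8 K.
Need (N+1)T_e⁴ ≥ T_s⁴, i.e. N+1 ≥ (431/280.8)⁴ = 5.549.
Rounding up, N = 5.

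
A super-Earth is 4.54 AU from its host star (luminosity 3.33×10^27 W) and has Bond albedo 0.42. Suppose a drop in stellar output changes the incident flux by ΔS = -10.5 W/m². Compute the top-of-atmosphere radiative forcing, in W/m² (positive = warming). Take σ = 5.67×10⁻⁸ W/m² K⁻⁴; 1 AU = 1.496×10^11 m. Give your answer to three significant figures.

d = 4.54 × 1.496×10^11 m = 6.792×10^11 m.
Spreading L over a sphere of radius d: S = 3.33×10^27/(4π·6.79×10^11²) = 574.5 W/m².
ΔF = Δ[S(1−α)]/4 = (1−0.42)·-10.5/4 = -1.523 W/m².

-1.52 W/m²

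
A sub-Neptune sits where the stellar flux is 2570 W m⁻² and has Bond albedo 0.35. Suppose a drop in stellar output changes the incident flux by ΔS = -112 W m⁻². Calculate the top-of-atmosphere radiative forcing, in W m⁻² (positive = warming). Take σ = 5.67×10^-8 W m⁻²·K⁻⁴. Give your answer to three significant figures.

-18.2 W m⁻²

Only a fraction (1−α) is absorbed and it's spread over 4πR², so ΔF = (1−α)ΔS/4 = -18.20 W m⁻².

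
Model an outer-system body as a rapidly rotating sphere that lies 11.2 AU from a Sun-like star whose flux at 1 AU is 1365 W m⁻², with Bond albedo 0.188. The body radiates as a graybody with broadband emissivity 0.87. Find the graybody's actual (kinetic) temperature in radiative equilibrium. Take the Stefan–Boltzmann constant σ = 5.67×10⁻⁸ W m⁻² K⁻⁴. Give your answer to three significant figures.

81.8 K

By the inverse-square law, S = 1365/11.2² = 10.88 W m⁻².
Absorbed flux (global mean): S(1−α)/4 = 10.88·0.812/4 = 2.209 W m⁻².
Radiative balance εσT⁴ = 2.209 gives T = [2.209/(0.87·σ)]^(1/4) = 81.80 K.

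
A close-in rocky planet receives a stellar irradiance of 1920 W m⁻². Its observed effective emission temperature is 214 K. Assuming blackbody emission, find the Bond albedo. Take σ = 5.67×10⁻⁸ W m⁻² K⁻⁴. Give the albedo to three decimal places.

0.752

Rearranging the radiative balance, α = 1 − 4σT⁴/S.
4σT⁴ = 4·5.67×10⁻⁸·(214)⁴ = 475.7 W m⁻².
Hence α = 1 − 475.7/1920 = 0.7523.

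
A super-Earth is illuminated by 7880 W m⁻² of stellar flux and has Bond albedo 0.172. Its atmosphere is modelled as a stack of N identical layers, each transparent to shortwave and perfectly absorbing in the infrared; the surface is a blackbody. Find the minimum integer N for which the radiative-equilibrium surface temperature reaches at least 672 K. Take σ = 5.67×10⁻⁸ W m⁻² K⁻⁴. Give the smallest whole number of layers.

The effective emission temperature is T_e = [S(1−α)/(4σ)]^¼ = 411.8 K.
T_s = (N+1)^(1/4)·T_e ≥ 672 K requires N+1 ≥ (T_s/T_e)⁴ = (672/411.8)⁴ = 7.089.
So N ≥ 6.089; the smallest integer is N = 7.

7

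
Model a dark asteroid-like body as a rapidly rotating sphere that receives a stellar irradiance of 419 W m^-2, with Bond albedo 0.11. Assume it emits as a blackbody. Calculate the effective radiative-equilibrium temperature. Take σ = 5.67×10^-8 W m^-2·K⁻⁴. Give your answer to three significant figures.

Absorbed flux (global mean): S(1−α)/4 = 419.0·0.89/4 = 93.23 W m^-2.
In equilibrium σT⁴ equals this, so T = 201.4 K.

201 kelvin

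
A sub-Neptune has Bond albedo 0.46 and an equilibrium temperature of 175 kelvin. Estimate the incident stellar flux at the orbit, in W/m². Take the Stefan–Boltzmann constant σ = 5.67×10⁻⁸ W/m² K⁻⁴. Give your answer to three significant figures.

Invert the energy balance for S: S = 4σT⁴/(1−α).
σT⁴ = 5.67×10⁻⁸·(175)⁴ = 53.18 W/m².
So S = 4×53.18/(1−0.46) = 393.9 W/m².

394 W/m²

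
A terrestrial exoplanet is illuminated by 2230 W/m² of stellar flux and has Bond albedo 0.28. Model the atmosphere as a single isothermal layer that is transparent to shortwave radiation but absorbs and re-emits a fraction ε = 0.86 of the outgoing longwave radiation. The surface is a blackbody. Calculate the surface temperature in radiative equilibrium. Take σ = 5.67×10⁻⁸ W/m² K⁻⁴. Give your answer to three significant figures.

The planet radiates to space at T_e = [S(1−α)/(4σ)]^(1/4) = 290.1 K.
For a single slab of emissivity ε, T_s⁴ = 2T_e⁴/(2−ε); thus T_s = 290.1·(1.754)^(1/4) = 333.8 K.

334 K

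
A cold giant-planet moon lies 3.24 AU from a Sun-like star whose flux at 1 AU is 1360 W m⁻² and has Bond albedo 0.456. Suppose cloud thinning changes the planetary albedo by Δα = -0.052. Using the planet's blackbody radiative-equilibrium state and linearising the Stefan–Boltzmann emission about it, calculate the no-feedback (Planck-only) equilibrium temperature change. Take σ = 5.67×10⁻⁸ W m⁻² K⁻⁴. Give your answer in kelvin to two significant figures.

Irradiance scales as 1/d², so S = 1360 W m⁻² × (1/3.24)² = 129.6 W m⁻².
Unperturbed T_e = [129.6·(1−0.456)/(4σ)]^¼ = 132.8 K.
ΔF = −(S/4)Δα = −(129.6/4)×(-0.052) = 1.684 W m⁻².
The Planck feedback parameter is 4σT_e³ = 0.5308 W m⁻²/K.
So ΔT₀ = 1.684/0.5308 = 3.17 K.

3.2 kelvin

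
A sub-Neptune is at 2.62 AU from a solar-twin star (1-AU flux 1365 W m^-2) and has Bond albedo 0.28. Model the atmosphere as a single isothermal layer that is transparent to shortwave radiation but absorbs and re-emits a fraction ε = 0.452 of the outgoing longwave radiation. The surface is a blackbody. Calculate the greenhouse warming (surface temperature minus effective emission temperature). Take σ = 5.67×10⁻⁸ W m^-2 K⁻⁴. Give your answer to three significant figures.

By the inverse-square law, S = 1365/2.62² = 198.9 W m^-2.
Effective emission temperature (TOA balance): σT_e⁴ = S(1−α)/4 = 35.79 W m^-2 → T_e = 158.5 K.
Surface balance with a leaky layer gives σT_s⁴ = σT_e⁴·2/(2−ε), so T_s = T_e·[2/(2−0.452)]^(1/4) = 169.0 K.
T_s − T_e = 169.0 − 158.5 = 10.48 K.

10.5 K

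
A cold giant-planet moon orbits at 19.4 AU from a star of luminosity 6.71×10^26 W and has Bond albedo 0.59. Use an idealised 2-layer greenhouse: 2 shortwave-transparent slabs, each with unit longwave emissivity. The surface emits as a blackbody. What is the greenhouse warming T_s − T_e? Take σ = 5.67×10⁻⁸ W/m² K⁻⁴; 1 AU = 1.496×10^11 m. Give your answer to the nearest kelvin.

Orbital distance: d = 19.4 AU = 2.902×10^12 m.
Flux at the orbit: S = L/(4πd²) = 6.71×10^26/(4π·(2.90×10^12)²) = 6.339 W/m².
OLR = S(1−α)/4 = 0.6498 W/m²; the top layer radiates at T_e = 58.18 K.
Surface: T_s = (3)^¼·T_e = 76.57 K.
Warming: T_s − T_e = 18.39 K.

18 kelvin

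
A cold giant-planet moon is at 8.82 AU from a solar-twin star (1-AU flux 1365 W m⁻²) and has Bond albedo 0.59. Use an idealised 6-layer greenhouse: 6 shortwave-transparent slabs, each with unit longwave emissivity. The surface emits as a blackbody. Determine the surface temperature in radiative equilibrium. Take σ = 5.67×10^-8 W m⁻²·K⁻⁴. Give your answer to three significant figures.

122 kelvin

Irradiance scales as 1/d², so S = 1365 W m⁻² × (1/8.82)² = 17.55 W m⁻².
OLR = S(1−α)/4 = 1.799 W m⁻²; the top layer radiates at T_e = 75.05 K.
Layer-by-layer balance gives σT_s⁴ = (N+1)σT_e⁴, so T_s = 7^¼·75.05 = 122.1 K.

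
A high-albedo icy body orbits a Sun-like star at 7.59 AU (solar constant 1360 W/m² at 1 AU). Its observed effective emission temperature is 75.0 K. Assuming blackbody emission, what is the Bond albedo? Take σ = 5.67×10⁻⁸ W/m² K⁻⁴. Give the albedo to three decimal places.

0.696

By the inverse-square law, S = 1360/7.59² = 23.61 W/m².
From σT⁴ = S(1−α)/4 we invert for α: 1−α = 4σT⁴/S.
σT⁴ = 1.794 W/m², so 4σT⁴ = 7.176 W/m².
1−α = 7.176/23.61 = 0.3040, so α = 0.6960.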